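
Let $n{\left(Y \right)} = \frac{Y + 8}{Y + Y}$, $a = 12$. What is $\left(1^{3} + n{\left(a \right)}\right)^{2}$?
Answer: $\frac{121}{36} \approx 3.3611$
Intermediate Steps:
$n{\left(Y \right)} = \frac{8 + Y}{2 Y}$
$\left(1^{3} + n{\left(a \right)}\right)^{2} = \left(1^{3} + \frac{8 + 12}{2 \cdot 12}\right)^{2} = \left(1 + \frac{1}{2} \cdot \frac{1}{12} \cdot 20\right)^{2} = \left(1 + \frac{5}{6}\right)^{2} = \left(\frac{11}{6}\right)^{2} = \frac{121}{36}$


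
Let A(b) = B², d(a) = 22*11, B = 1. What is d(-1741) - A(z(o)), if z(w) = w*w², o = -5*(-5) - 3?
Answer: 241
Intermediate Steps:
d(a) = 242
o = 22 (o = 25 - 3 = 22)
z(w) = w³
A(b) = 1 (A(b) = 1² = 1)
d(-1741) - A(z(o)) = 242 - 1*1 = 242 - 1 = 241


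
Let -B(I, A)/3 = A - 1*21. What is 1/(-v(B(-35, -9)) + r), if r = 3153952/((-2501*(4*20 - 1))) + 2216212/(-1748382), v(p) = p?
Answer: -2831504649/303623859856 ≈ -0.0093257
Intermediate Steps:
B(I, A) = 63 - 3*A (B(I, A) = -3*(A - 1*21) = -3*(A - 21) = -3*(-21 + A) = 63 - 3*A)
r = -48788441446/2831504649 (r = 3153952/((-2501*(80 - 1))) + 2216212*(-1/1748382) = 3153952/((-2501*79)) - 1108106/874191 = 3153952/(-197579) - 1108106/874191 = 3153952*(-1/197579) - 1108106/874191 = -3153952/197579 - 1108106/874191 = -48788441446/2831504649 ≈ -17.231)
1/(-v(B(-35, -9)) + r) = 1/(-(63 - 3*(-9)) - 48788441446/2831504649) = 1/(-(63 + 27) - 48788441446/2831504649) = 1/(-1*90 - 48788441446/2831504649) = 1/(-90 - 48788441446/2831504649) = 1/(-303623859856/2831504649) = -2831504649/303623859856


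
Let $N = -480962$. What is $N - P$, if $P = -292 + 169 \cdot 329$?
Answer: $-536271$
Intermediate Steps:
$P = 55309$ ($P = -292 + 55601 = 55309$)
$N - P = -480962 - 55309 = -536271$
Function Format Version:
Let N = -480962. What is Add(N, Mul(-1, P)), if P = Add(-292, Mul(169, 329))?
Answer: -536271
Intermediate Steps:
P = 55309 (P = Add(-292, 55601) = 55309)
Add(N, Mul(-1, P)) = Add(-480962, Mul(-1, 55309)) = Add(-480962, -55309) = -536271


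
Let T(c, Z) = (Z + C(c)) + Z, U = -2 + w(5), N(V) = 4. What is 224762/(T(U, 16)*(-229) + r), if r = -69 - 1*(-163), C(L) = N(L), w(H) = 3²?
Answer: -112381/4075 ≈ -27.578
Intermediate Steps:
w(H) = 9
C(L) = 4
r = 94 (r = -69 + 163 = 94)
U = 7 (U = -2 + 9 = 7)
T(c, Z) = 4 + 2*Z (T(c, Z) = (Z + 4) + Z = (4 + Z) + Z = 4 + 2*Z)
224762/(T(U, 16)*(-229) + r) = 224762/((4 + 2*16)*(-229) + 94) = 224762/((4 + 32)*(-229) + 94) = 224762/(36*(-229) + 94) = 224762/(-8244 + 94) = 224762/(-8150) = 224762*(-1/8150) = -112381/4075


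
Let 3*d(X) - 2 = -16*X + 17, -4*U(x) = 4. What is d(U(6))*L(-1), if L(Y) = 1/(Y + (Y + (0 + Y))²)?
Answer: 35/9 ≈ 3.8889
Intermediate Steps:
U(x) = -1 (U(x) = -¼*4 = -1)
d(X) = 19/3 - 16*X/3 (d(X) = ⅔ + (-16*X + 17)/3 = ⅔ + (17 - 16*X)/3 = ⅔ + (17/3 - 16*X/3) = 19/3 - 16*X/3)
L(Y) = 1/(Y + 4*Y²) (L(Y) = 1/(Y + (Y + Y)²) = 1/(Y + (2*Y)²) = 1/(Y + 4*Y²))
d(U(6))*L(-1) = (19/3 - 16/3*(-1))*(1/((-1)*(1 + 4*(-1)))) = (19/3 + 16/3)*(-1/(1 - 4)) = 35*(-1/(-3))/3 = 35*(-1*(-⅓))/3 = (35/3)*(⅓) = 35/9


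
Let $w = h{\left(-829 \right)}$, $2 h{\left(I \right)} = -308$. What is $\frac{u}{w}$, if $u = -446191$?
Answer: $\frac{446191}{154} \approx 2897.3$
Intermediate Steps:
$h{\left(I \right)} = -154$ ($h{\left(I \right)} = \frac{1}{2} \left(-308\right) = -154$)
$w = -154$
$\frac{u}{w} = - \frac{446191}{-154} = \left(-446191\right) \left(- \frac{1}{154}\right) = \frac{446191}{154}$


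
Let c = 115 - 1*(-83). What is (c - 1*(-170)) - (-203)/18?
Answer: 6827/18 ≈ 379.28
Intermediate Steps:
c = 198 (c = 115 + 83 = 198)
(c - 1*(-170)) - (-203)/18 = (198 - 1*(-170)) - (-203)/18 = (198 + 170) - (-203)/18 = 368 - 1*(-203/18) = 368 + 203/18 = 6827/18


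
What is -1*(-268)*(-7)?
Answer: -1876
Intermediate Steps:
-1*(-268)*(-7) = 268*(-7) = -1876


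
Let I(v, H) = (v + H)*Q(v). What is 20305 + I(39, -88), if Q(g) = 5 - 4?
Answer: 20256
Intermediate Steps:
Q(g) = 1
I(v, H) = H + v (I(v, H) = (v + H)*1 = (H + v)*1 = H + v)
20305 + I(39, -88) = 20305 + (-88 + 39) = 20305 - 49 = 20256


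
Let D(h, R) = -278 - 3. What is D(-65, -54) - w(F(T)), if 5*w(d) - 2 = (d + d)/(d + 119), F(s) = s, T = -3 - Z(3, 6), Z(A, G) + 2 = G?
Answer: -2251/8 ≈ -281.38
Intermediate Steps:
Z(A, G) = -2 + G
D(h, R) = -281
T = -7 (T = -3 - (-2 + 6) = -3 - 1*4 = -3 - 4 = -7)
w(d) = ⅖ + 2*d/(5*(119 + d)) (w(d) = ⅖ + ((d + d)/(d + 119))/5 = ⅖ + ((2*d)/(119 + d))/5 = ⅖ + (2*d/(119 + d))/5 = ⅖ + 2*d/(5*(119 + d)))
D(-65, -54) - w(F(T)) = -281 - 2*(119 + 2*(-7))/(5*(119 - 7)) = -281 - 2*(119 - 14)/(5*112) = -281 - 2*105/(5*112) = -281 - 1*3/8 = -281 - 3/8 = -2251/8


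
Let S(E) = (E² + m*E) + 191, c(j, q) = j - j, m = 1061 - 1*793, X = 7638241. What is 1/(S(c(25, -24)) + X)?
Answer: 1/7638432 ≈ 1.3092e-7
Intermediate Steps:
m = 268 (m = 1061 - 793 = 268)
c(j, q) = 0
S(E) = 191 + E² + 268*E (S(E) = (E² + 268*E) + 191 = 191 + E² + 268*E)
1/(S(c(25, -24)) + X) = 1/((191 + 0² + 268*0) + 7638241) = 1/((191 + 0 + 0) + 7638241) = 1/(191 + 7638241) = 1/7638432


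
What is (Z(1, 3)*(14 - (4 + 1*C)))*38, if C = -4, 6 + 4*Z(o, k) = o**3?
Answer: -665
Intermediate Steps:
Z(o, k) = -3/2 + o**3/4
(Z(1, 3)*(14 - (4 + 1*C)))*38 = ((-3/2 + (1/4)*1**3)*(14 - (4 + 1*(-4))))*38 = ((-3/2 + (1/4)*1)*(14 - (4 - 4)))*38 = ((-3/2 + 1/4)*(14 - 1*0))*38 = -5*(14 + 0)/4*38 = -5/4*14*38 = -35/2*38 = -665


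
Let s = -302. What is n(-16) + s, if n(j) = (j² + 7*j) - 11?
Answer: -169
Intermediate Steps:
n(j) = -11 + j² + 7*j
n(-16) + s = (-11 + (-16)² + 7*(-16)) - 302 = (-11 + 256 - 112) - 302 = 133 - 302 = -169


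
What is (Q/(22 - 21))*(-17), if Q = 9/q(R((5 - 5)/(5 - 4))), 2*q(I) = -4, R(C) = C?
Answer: 153/2 ≈ 76.500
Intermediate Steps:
q(I) = -2 (q(I) = (1/2)*(-4) = -2)
Q = -9/2 (Q = 9/(-2) = 9*(-1/2) = -9/2 ≈ -4.5000)
(Q/(22 - 21))*(-17) = (-9/2/(22 - 21))*(-17) = (-9/2/1)*(-17) = (1*(-9/2))*(-17) = -9/2*(-17) = 153/2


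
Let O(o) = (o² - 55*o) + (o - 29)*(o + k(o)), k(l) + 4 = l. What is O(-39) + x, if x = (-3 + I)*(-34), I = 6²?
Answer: 8120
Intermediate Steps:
k(l) = -4 + l
I = 36
O(o) = o² - 55*o + (-29 + o)*(-4 + 2*o) (O(o) = (o² - 55*o) + (o - 29)*(o + (-4 + o)) = (o² - 55*o) + (-29 + o)*(-4 + 2*o) = o² - 55*o + (-29 + o)*(-4 + 2*o))
x = -1122 (x = (-3 + 36)*(-34) = 33*(-34) = -1122)
O(-39) + x = (116 - 117*(-39) + 3*(-39)²) - 1122 = (116 + 4563 + 3*1521) - 1122 = (116 + 4563 + 4563) - 1122 = 9242 - 1122 = 8120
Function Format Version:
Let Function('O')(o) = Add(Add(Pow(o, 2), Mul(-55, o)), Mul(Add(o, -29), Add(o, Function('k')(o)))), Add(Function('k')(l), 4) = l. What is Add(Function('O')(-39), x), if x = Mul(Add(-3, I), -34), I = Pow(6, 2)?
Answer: 8120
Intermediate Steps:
Function('k')(l) = Add(-4, l)
I = 36
Function('O')(o) = Add(Pow(o, 2), Mul(-55, o), Mul(Add(-29, o), Add(-4, Mul(2, o)))) (Function('O')(o) = Add(Add(Pow(o, 2), Mul(-55, o)), Mul(Add(o, -29), Add(o, Add(-4, o)))) = Add(Add(Pow(o, 2), Mul(-55, o)), Mul(Add(-29, o), Add(-4, Mul(2, o)))) = Add(Pow(o, 2), Mul(-55, o), Mul(Add(-29, o), Add(-4, Mul(2, o)))))
x = -1122 (x = Mul(Add(-3, 36), -34) = Mul(33, -34) = -1122)
Add(Function('O')(-39), x) = Add(Add(116, Mul(-117, -39), Mul(3, Pow(-39, 2))), -1122) = Add(Add(116, 4563, Mul(3, 1521)), -1122) = Add(Add(116, 4563, 4563), -1122) = Add(9242, -1122) = 8120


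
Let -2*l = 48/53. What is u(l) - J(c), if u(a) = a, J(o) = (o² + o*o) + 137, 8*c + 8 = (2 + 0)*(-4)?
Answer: -7709/53 ≈ -145.45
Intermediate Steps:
c = -2 (c = -1 + ((2 + 0)*(-4))/8 = -1 + (2*(-4))/8 = -1 + (⅛)*(-8) = -1 - 1 = -2)
J(o) = 137 + 2*o² (J(o) = (o² + o²) + 137 = 2*o² + 137 = 137 + 2*o²)
l = -24/53 ≈ -0.45283
u(l) - J(c) = -24/53 - (137 + 2*(-2)²) = -24/53 - (137 + 2*4) = -24/53 - (137 + 8) = -24/53 - 1*145 = -24/53 - 145 = -7709/53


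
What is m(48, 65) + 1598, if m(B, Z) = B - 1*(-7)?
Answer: 1653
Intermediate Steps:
m(B, Z) = 7 + B (m(B, Z) = B + 7 = 7 + B)
m(48, 65) + 1598 = (7 + 48) + 1598 = 55 + 1598 = 1653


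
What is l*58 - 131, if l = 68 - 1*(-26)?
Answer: 5321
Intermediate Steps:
l = 94 (l = 68 + 26 = 94)
l*58 - 131 = 94*58 - 131 = 5452 - 131 = 5321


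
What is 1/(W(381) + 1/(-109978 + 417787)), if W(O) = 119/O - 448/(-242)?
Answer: 4730100903/10233946396 ≈ 0.46220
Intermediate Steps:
W(O) = 224/121 + 119/O (W(O) = 119/O - 448*(-1/242) = 119/O + 224/121 = 224/121 + 119/O)
1/(W(381) + 1/(-109978 + 417787)) = 1/((224/121 + 119/381) + 1/(-109978 + 417787)) = 1/((224/121 + 119*(1/381)) + 1/307809) = 1/((224/121 + 119/381) + 1/307809) = 1/(99743/46101 + 1/307809) = 1/(10233946396/4730100903) = 4730100903/10233946396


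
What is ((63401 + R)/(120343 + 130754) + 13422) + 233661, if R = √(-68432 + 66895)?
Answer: 62041863452/251097 + I*√1537/251097 ≈ 2.4708e+5 + 0.00015613*I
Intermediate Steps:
R = I*√1537 (R = √(-1537) = I*√1537 ≈ 39.205*I)
((63401 + R)/(120343 + 130754) + 13422) + 233661 = ((63401 + I*√1537)/(120343 + 130754) + 13422) + 233661 = ((63401 + I*√1537)/251097 + 13422) + 233661 = ((63401 + I*√1537)*(1/251097) + 13422) + 233661 = ((63401/251097 + I*√1537/251097) + 13422) + 233661 = (3370287335/251097 + I*√1537/251097) + 233661 = 62041863452/251097 + I*√1537/251097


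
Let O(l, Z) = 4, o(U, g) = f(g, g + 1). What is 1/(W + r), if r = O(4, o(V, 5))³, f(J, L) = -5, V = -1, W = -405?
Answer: -1/341 ≈ -0.0029326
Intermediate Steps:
o(U, g) = -5
r = 64 (r = 4³ = 64)
1/(W + r) = 1/(-405 + 64) = 1/(-341) = -1/341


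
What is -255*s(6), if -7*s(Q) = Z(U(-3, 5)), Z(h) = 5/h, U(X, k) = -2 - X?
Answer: 1275/7 ≈ 182.14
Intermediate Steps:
s(Q) = -5/7 (s(Q) = -5/(7*(-2 - 1*(-3))) = -5/(7*(-2 + 3)) = -5/(7*1) = -5/7)
-255*s(6) = -255*(-5/7) = 1275/7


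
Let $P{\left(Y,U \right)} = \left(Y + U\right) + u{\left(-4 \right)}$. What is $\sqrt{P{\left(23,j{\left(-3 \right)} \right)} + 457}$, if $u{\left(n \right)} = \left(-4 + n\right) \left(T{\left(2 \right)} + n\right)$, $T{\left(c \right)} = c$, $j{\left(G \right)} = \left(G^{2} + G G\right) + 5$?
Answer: $\sqrt{519} \approx 22.782$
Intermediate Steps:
$j{\left(G \right)} = 5 + 2 G^{2}$ ($j{\left(G \right)} = \left(G^{2} + G^{2}\right) + 5 = 2 G^{2} + 5 = 5 + 2 G^{2}$)
$u{\left(n \right)} = \left(-4 + n\right) \left(2 + n\right)$
$P{\left(Y,U \right)} = 16 + U + Y$ ($P{\left(Y,U \right)} = \left(Y + U\right) - -16 = \left(U + Y\right) + \left(-8 + 16 + 8\right) = \left(U + Y\right) + 16 = 16 + U + Y$)
$\sqrt{P{\left(23,j{\left(-3 \right)} \right)} + 457} = \sqrt{\left(16 + \left(5 + 2 \left(-3\right)^{2}\right) + 23\right) + 457} = \sqrt{\left(16 + \left(5 + 2 \cdot 9\right) + 23\right) + 457} = \sqrt{\left(16 + \left(5 + 18\right) + 23\right) + 457} = \sqrt{\left(16 + 23 + 23\right) + 457} = \sqrt{62 + 457} = \sqrt{519}$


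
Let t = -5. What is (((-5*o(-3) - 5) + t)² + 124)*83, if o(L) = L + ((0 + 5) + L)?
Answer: 12367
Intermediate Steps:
o(L) = 5 + 2*L (o(L) = L + (5 + L) = 5 + 2*L)
(((-5*o(-3) - 5) + t)² + 124)*83 = (((-5*(5 + 2*(-3)) - 5) - 5)² + 124)*83 = (((-5*(5 - 6) - 5) - 5)² + 124)*83 = (((-5*(-1) - 5) - 5)² + 124)*83 = (((5 - 5) - 5)² + 124)*83 = ((0 - 5)² + 124)*83 = ((-5)² + 124)*83 = (25 + 124)*83 = 149*83 = 12367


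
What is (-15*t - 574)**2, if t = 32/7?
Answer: 20232004/49 ≈ 4.1290e+5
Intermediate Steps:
t = 32/7 (t = 32*(1/7) = 32/7 ≈ 4.5714)
(-15*t - 574)**2 = (-15*32/7 - 574)**2 = (-480/7 - 574)**2 = (-4498/7)**2 = 20232004/49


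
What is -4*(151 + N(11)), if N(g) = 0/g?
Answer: -604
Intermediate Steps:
N(g) = 0
-4*(151 + N(11)) = -4*(151 + 0) = -4*151 = -604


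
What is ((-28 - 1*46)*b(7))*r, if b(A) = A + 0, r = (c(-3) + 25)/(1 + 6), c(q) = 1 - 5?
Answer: -1554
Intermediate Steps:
c(q) = -4
r = 3 (r = (-4 + 25)/(1 + 6) = 21/7 = 21*(1/7) = 3)
b(A) = A
((-28 - 1*46)*b(7))*r = ((-28 - 1*46)*7)*3 = ((-28 - 46)*7)*3 = -74*7*3 = -518*3 = -1554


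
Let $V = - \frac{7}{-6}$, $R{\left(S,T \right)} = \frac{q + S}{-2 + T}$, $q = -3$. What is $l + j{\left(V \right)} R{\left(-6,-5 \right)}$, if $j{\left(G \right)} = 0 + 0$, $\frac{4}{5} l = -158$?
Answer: $- \frac{395}{2} \approx -197.5$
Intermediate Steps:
$R{\left(S,T \right)} = \frac{-3 + S}{-2 + T}$
$l = - \frac{395}{2}$ ($l = \frac{5}{4} \left(-158\right) = - \frac{395}{2} \approx -197.5$)
$V = \frac{7}{6}$ ($V = \left(-7\right) \left(- \frac{1}{6}\right) = \frac{7}{6} \approx 1.1667$)
$j{\left(G \right)} = 0$
$l + j{\left(V \right)} R{\left(-6,-5 \right)} = - \frac{395}{2} + 0 \frac{-3 - 6}{-2 - 5} = - \frac{395}{2} + 0 \frac{1}{-7} \left(-9\right) = - \frac{395}{2} + 0 \left(\left(- \frac{1}{7}\right) \left(-9\right)\right) = - \frac{395}{2} + 0 \cdot \frac{9}{7} = - \frac{395}{2} + 0 = - \frac{395}{2}$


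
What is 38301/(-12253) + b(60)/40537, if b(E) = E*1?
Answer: -1551872457/496699861 ≈ -3.1244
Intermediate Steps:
b(E) = E
38301/(-12253) + b(60)/40537 = 38301/(-12253) + 60/40537 = 38301*(-1/12253) + 60*(1/40537) = -38301/12253 + 60/40537 = -1551872457/496699861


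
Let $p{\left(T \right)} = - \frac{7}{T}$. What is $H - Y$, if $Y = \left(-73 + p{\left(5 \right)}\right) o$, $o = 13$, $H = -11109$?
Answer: $- \frac{50709}{5} \approx -10142.0$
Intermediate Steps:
$Y = - \frac{4836}{5}$ ($Y = \left(-73 - \frac{7}{5}\right) 13 = \left(- \frac{372}{5}\right) 13 = - \frac{4836}{5} \approx -967.2$)
$H - Y = -11109 - - \frac{4836}{5} = -11109 + \frac{4836}{5} = - \frac{50709}{5}$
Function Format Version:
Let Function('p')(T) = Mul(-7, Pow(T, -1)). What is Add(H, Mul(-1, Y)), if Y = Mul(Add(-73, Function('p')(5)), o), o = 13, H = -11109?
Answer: Rational(-50709, 5) ≈ -10142.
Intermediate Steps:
Y = Rational(-4836, 5) (Y = Mul(Add(-73, Mul(-7, Pow(5, -1))), 13) = Mul(Add(-73, Mul(-7, Rational(1, 5))), 13) = Mul(Add(-73, Rational(-7, 5)), 13) = Mul(Rational(-372, 5), 13) = Rational(-4836, 5) ≈ -967.20)
Add(H, Mul(-1, Y)) = Add(-11109, Mul(-1, Rational(-4836, 5))) = Add(-11109, Rational(4836, 5)) = Rational(-50709, 5)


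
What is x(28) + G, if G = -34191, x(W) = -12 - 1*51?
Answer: -34254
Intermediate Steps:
x(W) = -63 (x(W) = -12 - 51 = -63)
x(28) + G = -63 - 34191 = -34254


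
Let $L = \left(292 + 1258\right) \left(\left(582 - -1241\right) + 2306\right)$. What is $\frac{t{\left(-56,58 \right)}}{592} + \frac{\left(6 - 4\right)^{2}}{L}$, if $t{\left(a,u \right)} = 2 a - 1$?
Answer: $- \frac{361595991}{1894385200} \approx -0.19088$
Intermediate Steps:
$L = 6399950$ ($L = 1550 \left(\left(582 + 1241\right) + 2306\right) = 1550 \left(1823 + 2306\right) = 1550 \cdot 4129 = 6399950$)
$t{\left(a,u \right)} = -1 + 2 a$
$\frac{t{\left(-56,58 \right)}}{592} + \frac{\left(6 - 4\right)^{2}}{L} = \frac{-1 + 2 \left(-56\right)}{592} + \frac{\left(6 - 4\right)^{2}}{6399950} = \left(-1 - 112\right) \frac{1}{592} + 2^{2} \cdot \frac{1}{6399950} = \left(-113\right) \frac{1}{592} + 4 \cdot \frac{1}{6399950} = - \frac{113}{592} + \frac{2}{3199975} = - \frac{361595991}{1894385200}$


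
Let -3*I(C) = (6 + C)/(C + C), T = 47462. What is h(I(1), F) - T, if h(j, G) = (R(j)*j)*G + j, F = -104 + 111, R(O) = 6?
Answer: -285073/6 ≈ -47512.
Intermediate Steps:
F = 7
I(C) = -(6 + C)/(6*C) (I(C) = -(6 + C)/(3*(C + C)) = -(6 + C)/(3*(2*C)) = -(6 + C)*1/(2*C)/3 = -(6 + C)/(6*C))
h(j, G) = j + 6*G*j (h(j, G) = (6*j)*G + j = 6*G*j + j = j + 6*G*j)
h(I(1), F) - T = ((⅙)*(-6 - 1*1)/1)*(1 + 6*7) - 1*47462 = ((⅙)*1*(-6 - 1))*(1 + 42) - 47462 = ((⅙)*1*(-7))*43 - 47462 = -7/6*43 - 47462 = -301/6 - 47462 = -285073/6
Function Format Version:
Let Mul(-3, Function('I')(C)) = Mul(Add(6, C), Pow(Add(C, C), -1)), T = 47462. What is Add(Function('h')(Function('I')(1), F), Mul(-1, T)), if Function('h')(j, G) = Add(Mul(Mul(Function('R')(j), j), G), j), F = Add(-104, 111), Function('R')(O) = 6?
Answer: Rational(-285073, 6) ≈ -47512.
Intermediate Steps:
F = 7
Function('I')(C) = Mul(Rational(-1, 6), Pow(C, -1), Add(6, C)) (Function('I')(C) = Mul(Rational(-1, 3), Mul(Add(6, C), Pow(Add(C, C), -1))) = Mul(Rational(-1, 3), Mul(Add(6, C), Pow(Mul(2, C), -1))) = Mul(Rational(-1, 3), Mul(Add(6, C), Mul(Rational(1, 2), Pow(C, -1)))) = Mul(Rational(-1, 3), Mul(Rational(1, 2), Pow(C, -1), Add(6, C))) = Mul(Rational(-1, 6), Pow(C, -1), Add(6, C)))
Function('h')(j, G) = Add(j, Mul(6, G, j)) (Function('h')(j, G) = Add(Mul(Mul(6, j), G), j) = Add(Mul(6, G, j), j) = Add(j, Mul(6, G, j)))
Add(Function('h')(Function('I')(1), F), Mul(-1, T)) = Add(Mul(Mul(Rational(1, 6), Pow(1, -1), Add(-6, Mul(-1, 1))), Add(1, Mul(6, 7))), Mul(-1, 47462)) = Add(Mul(Mul(Rational(1, 6), 1, Add(-6, -1)), Add(1, 42)), -47462) = Add(Mul(Mul(Rational(1, 6), 1, -7), 43), -47462) = Add(Mul(Rational(-7, 6), 43), -47462) = Add(Rational(-301, 6), -47462) = Rational(-285073, 6)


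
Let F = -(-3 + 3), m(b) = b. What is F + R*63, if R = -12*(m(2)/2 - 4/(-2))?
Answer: -2268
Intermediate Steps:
R = -36 (R = -12*(2/2 - 4/(-2)) = -12*(2*(1/2) - 4*(-1/2)) = -12*(1 + 2) = -12*3 = -36)
F = 0 (F = -1*0 = 0)
F + R*63 = 0 - 36*63 = 0 - 2268 = -2268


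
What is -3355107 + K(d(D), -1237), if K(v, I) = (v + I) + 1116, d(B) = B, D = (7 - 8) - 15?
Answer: -3355244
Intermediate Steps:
D = -16 (D = -1 - 15 = -16)
K(v, I) = 1116 + I + v (K(v, I) = (I + v) + 1116 = 1116 + I + v)
-3355107 + K(d(D), -1237) = -3355107 + (1116 - 1237 - 16) = -3355107 - 137 = -3355244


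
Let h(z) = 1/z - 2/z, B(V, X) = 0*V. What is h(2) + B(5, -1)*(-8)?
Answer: -½ ≈ -0.50000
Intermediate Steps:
B(V, X) = 0
h(z) = -1/z (h(z) = 1/z - 2/z = -1/z)
h(2) + B(5, -1)*(-8) = -1/2 + 0*(-8) = -1*½ + 0 = -½ + 0 = -½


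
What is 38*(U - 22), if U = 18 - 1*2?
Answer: -228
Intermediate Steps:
U = 16 (U = 18 - 2 = 16)
38*(U - 22) = 38*(16 - 22) = 38*(-6) = -228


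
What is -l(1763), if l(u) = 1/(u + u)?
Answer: -1/3526 ≈ -0.00028361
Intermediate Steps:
l(u) = 1/(2*u)
-l(1763) = -1/(2*1763) = -1*1/3526 = -1/3526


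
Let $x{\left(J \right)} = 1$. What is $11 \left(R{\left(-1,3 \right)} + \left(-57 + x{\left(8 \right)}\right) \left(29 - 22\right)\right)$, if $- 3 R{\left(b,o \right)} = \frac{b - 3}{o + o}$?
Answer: $- \frac{38786}{9} \approx -4309.6$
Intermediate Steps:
$R{\left(b,o \right)} = - \frac{-3 + b}{6 o}$ ($R{\left(b,o \right)} = - \frac{\left(b - 3\right) \frac{1}{o + o}}{3} = - \frac{\left(-3 + b\right) \frac{1}{2 o}}{3} = - \frac{\frac{1}{2} \frac{1}{o} \left(-3 + b\right)}{3} = - \frac{-3 + b}{6 o}$)
$11 \left(R{\left(-1,3 \right)} + \left(-57 + x{\left(8 \right)}\right) \left(29 - 22\right)\right) = 11 \left(\frac{3 - -1}{6 \cdot 3} + \left(-57 + 1\right) \left(29 - 22\right)\right) = 11 \left(\frac{1}{6} \cdot \frac{1}{3} \left(3 + 1\right) - 392\right) = 11 \left(\frac{1}{6} \cdot \frac{1}{3} \cdot 4 - 392\right) = 11 \left(\frac{2}{9} - 392\right) = 11 \left(- \frac{3526}{9}\right) = - \frac{38786}{9}$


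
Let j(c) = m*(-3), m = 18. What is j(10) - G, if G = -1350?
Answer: 1296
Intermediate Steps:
j(c) = -54 (j(c) = 18*(-3) = -54)
j(10) - G = -54 - 1*(-1350) = -54 + 1350 = 1296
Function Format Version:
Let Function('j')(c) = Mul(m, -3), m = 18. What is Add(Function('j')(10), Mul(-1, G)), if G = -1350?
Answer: 1296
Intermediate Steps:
Function('j')(c) = -54 (Function('j')(c) = Mul(18, -3) = -54)
Add(Function('j')(10), Mul(-1, G)) = Add(-54, Mul(-1, -1350)) = Add(-54, 1350) = 1296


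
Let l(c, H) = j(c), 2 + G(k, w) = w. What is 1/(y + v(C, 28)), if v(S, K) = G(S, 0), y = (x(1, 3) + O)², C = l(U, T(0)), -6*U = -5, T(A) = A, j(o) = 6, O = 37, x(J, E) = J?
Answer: 1/1442 ≈ 0.00069348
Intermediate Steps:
G(k, w) = -2 + w
U = ⅚ (U = -⅙*(-5) = ⅚ ≈ 0.83333)
l(c, H) = 6
C = 6
y = 1444 (y = (1 + 37)² = 38² = 1444)
v(S, K) = -2 (v(S, K) = -2 + 0 = -2)
1/(y + v(C, 28)) = 1/(1444 - 2) = 1/1442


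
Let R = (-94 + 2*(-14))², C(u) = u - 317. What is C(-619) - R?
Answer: -15820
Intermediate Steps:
C(u) = -317 + u
R = 14884 (R = (-94 - 28)² = (-122)² = 14884)
C(-619) - R = (-317 - 619) - 1*14884 = -936 - 14884 = -15820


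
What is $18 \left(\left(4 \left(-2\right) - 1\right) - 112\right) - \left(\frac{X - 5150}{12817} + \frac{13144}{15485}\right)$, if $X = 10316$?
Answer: $- \frac{61788404824}{28353035} \approx -2179.3$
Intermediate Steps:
$18 \left(\left(4 \left(-2\right) - 1\right) - 112\right) - \left(\frac{X - 5150}{12817} + \frac{13144}{15485}\right) = 18 \left(\left(4 \left(-2\right) - 1\right) - 112\right) - \left(\frac{10316 - 5150}{12817} + \frac{13144}{15485}\right) = 18 \left(\left(-8 - 1\right) - 112\right) - \left(5166 \cdot \frac{1}{12817} + 13144 \cdot \frac{1}{15485}\right) = 18 \left(-9 - 112\right) - \left(\frac{738}{1831} + \frac{13144}{15485}\right) = 18 \left(-121\right) - \frac{35494594}{28353035} = -2178 - \frac{35494594}{28353035} = - \frac{61788404824}{28353035}$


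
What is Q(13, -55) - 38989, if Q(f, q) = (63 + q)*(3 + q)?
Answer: -39405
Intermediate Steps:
Q(f, q) = (3 + q)*(63 + q)
Q(13, -55) - 38989 = (189 + (-55)² + 66*(-55)) - 38989 = (189 + 3025 - 3630) - 38989 = -416 - 38989 = -39405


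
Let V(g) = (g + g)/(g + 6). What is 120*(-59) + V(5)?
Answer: -77870/11 ≈ -7079.1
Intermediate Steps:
V(g) = 2*g/(6 + g) (V(g) = (2*g)/(6 + g) = 2*g/(6 + g))
120*(-59) + V(5) = 120*(-59) + 2*5/(6 + 5) = -7080 + 2*5/11 = -7080 + 2*5*(1/11) = -7080 + 10/11 = -77870/11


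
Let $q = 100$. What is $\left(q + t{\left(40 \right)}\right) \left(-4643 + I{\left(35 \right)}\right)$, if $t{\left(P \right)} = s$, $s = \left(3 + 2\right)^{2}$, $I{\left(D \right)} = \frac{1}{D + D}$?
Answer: $- \frac{8125225}{14} \approx -5.8037 \cdot 10^{5}$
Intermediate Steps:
$I{\left(D \right)} = \frac{1}{2 D}$
$s = 25$ ($s = 5^{2} = 25$)
$t{\left(P \right)} = 25$
$\left(q + t{\left(40 \right)}\right) \left(-4643 + I{\left(35 \right)}\right) = \left(100 + 25\right) \left(-4643 + \frac{1}{2 \cdot 35}\right) = 125 \left(-4643 + \frac{1}{2} \cdot \frac{1}{35}\right) = 125 \left(-4643 + \frac{1}{70}\right) = 125 \left(- \frac{325009}{70}\right) = - \frac{8125225}{14}$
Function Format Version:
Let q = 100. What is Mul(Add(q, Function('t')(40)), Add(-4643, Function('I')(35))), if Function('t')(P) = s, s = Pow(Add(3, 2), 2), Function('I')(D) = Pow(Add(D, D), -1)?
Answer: Rational(-8125225, 14) ≈ -5.8037e+5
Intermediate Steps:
Function('I')(D) = Mul(Rational(1, 2), Pow(D, -1)) (Function('I')(D) = Pow(Mul(2, D), -1) = Mul(Rational(1, 2), Pow(D, -1)))
s = 25 (s = Pow(5, 2) = 25)
Function('t')(P) = 25
Mul(Add(q, Function('t')(40)), Add(-4643, Function('I')(35))) = Mul(Add(100, 25), Add(-4643, Mul(Rational(1, 2), Pow(35, -1)))) = Mul(125, Add(-4643, Mul(Rational(1, 2), Rational(1, 35)))) = Mul(125, Add(-4643, Rational(1, 70))) = Mul(125, Rational(-325009, 70)) = Rational(-8125225, 14)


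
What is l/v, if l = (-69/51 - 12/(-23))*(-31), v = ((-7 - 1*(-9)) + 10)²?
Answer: 10075/56304 ≈ 0.17894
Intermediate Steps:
v = 144 (v = ((-7 + 9) + 10)² = (2 + 10)² = 12² = 144)
l = 10075/391 (l = (-69*1/51 - 12*(-1/23))*(-31) = (-23/17 + 12/23)*(-31) = -325/391*(-31) = 10075/391 ≈ 25.767)
l/v = (10075/391)/144 = (10075/391)*(1/144) = 10075/56304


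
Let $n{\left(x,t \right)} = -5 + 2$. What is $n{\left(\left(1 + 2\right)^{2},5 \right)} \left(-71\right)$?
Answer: $213$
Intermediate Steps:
$n{\left(x,t \right)} = -3$
$n{\left(\left(1 + 2\right)^{2},5 \right)} \left(-71\right) = \left(-3\right) \left(-71\right) = 213$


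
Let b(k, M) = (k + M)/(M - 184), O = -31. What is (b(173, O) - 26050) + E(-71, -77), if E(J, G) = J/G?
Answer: -431253419/16555 ≈ -26050.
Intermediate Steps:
b(k, M) = (M + k)/(-184 + M)
(b(173, O) - 26050) + E(-71, -77) = ((-31 + 173)/(-184 - 31) - 26050) - 71/(-77) = (142/(-215) - 26050) - 71*(-1/77) = (-1/215*142 - 26050) + 71/77 = (-142/215 - 26050) + 71/77 = -5600892/215 + 71/77 = -431253419/16555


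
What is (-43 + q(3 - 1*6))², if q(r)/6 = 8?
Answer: 25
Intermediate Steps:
q(r) = 48 (q(r) = 6*8 = 48)
(-43 + q(3 - 1*6))² = (-43 + 48)² = 5² = 25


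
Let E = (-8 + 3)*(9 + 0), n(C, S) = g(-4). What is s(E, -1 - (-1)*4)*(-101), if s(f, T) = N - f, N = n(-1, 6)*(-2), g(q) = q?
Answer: -5353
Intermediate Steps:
n(C, S) = -4
E = -45 (E = -5*9 = -45)
N = 8 (N = -4*(-2) = 8)
s(f, T) = 8 - f
s(E, -1 - (-1)*4)*(-101) = (8 - 1*(-45))*(-101) = (8 + 45)*(-101) = 53*(-101) = -5353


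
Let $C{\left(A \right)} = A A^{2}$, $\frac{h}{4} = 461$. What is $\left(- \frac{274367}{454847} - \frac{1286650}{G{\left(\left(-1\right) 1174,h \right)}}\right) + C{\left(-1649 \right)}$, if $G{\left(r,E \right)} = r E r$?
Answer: $- \frac{2591757813400487654870515}{578006136877784} \approx -4.484 \cdot 10^{9}$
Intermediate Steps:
$h = 1844$ ($h = 4 \cdot 461 = 1844$)
$G{\left(r,E \right)} = E r^{2}$ ($G{\left(r,E \right)} = E r r = E r^{2}$)
$C{\left(A \right)} = A^{3}$
$\left(- \frac{274367}{454847} - \frac{1286650}{G{\left(\left(-1\right) 1174,h \right)}}\right) + C{\left(-1649 \right)} = \left(- \frac{274367}{454847} - \frac{1286650}{1844 \left(\left(-1\right) 1174\right)^{2}}\right) + \left(-1649\right)^{3} = \left(\left(-274367\right) \frac{1}{454847} - \frac{1286650}{1844 \left(-1174\right)^{2}}\right) - 4483962449 = \left(- \frac{274367}{454847} - \frac{1286650}{1844 \cdot 1378276}\right) - 4483962449 = \left(- \frac{274367}{454847} - \frac{1286650}{2541540944}\right) - 4483962449 = \left(- \frac{274367}{454847} - \frac{643325}{1270770472}\right) - 4483962449 = - \frac{348950096537499}{578006136877784} - 4483962449 = - \frac{2591757813400487654870515}{578006136877784}$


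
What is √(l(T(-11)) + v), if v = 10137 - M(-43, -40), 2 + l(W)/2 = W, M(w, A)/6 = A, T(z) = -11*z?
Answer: √10615 ≈ 103.03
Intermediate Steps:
M(w, A) = 6*A
l(W) = -4 + 2*W
v = 10377 (v = 10137 - 6*(-40) = 10137 - 1*(-240) = 10137 + 240 = 10377)
√(l(T(-11)) + v) = √((-4 + 2*(-11*(-11))) + 10377) = √((-4 + 2*121) + 10377) = √((-4 + 242) + 10377) = √(238 + 10377) = √10615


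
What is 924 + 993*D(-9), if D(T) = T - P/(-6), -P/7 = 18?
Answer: -28866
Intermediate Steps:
P = -126 (P = -7*18 = -126)
D(T) = -21 + T (D(T) = T - (-126)/(-6) = T - (-126)*(-1)/6 = T - 1*21 = T - 21 = -21 + T)
924 + 993*D(-9) = 924 + 993*(-21 - 9) = 924 + 993*(-30) = 924 - 29790 = -28866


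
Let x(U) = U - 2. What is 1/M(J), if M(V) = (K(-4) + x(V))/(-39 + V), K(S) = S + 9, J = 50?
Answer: 11/53 ≈ 0.20755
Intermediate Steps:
K(S) = 9 + S
x(U) = -2 + U
M(V) = (3 + V)/(-39 + V) (M(V) = ((9 - 4) + (-2 + V))/(-39 + V) = (5 + (-2 + V))/(-39 + V) = (3 + V)/(-39 + V))
1/M(J) = 1/((3 + 50)/(-39 + 50)) = 1/(53/11) = 11/53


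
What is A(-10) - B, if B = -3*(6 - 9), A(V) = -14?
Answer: -23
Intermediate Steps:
B = 9 (B = -3*(-3) = 9)
A(-10) - B = -14 - 1*9 = -14 - 9 = -23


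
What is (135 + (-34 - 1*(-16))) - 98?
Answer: 19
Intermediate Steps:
(135 + (-34 - 1*(-16))) - 98 = (135 + (-34 + 16)) - 98 = (135 - 18) - 98 = 117 - 98 = 19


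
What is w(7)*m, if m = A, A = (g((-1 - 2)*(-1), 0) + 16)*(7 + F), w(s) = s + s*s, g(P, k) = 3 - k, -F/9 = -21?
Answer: 208544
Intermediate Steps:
F = 189 (F = -9*(-21) = 189)
w(s) = s + s**2
A = 3724 (A = ((3 - 1*0) + 16)*(7 + 189) = ((3 + 0) + 16)*196 = (3 + 16)*196 = 19*196 = 3724)
m = 3724
w(7)*m = (7*(1 + 7))*3724 = (7*8)*3724 = 56*3724 = 208544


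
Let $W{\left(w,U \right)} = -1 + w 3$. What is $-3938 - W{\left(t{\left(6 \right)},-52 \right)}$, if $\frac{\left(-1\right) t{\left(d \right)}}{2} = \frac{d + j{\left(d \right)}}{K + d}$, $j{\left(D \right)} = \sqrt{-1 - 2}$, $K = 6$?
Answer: $-3934 + \frac{i \sqrt{3}}{2} \approx -3934.0 + 0.86602 i$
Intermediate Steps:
$j{\left(D \right)} = i \sqrt{3}$ ($j{\left(D \right)} = \sqrt{-3} = i \sqrt{3}$)
$t{\left(d \right)} = - \frac{2 \left(d + i \sqrt{3}\right)}{6 + d}$ ($t{\left(d \right)} = - 2 \frac{d + i \sqrt{3}}{6 + d} = - \frac{2 \left(d + i \sqrt{3}\right)}{6 + d}$)
$W{\left(w,U \right)} = -1 + 3 w$
$-3938 - W{\left(t{\left(6 \right)},-52 \right)} = -3938 - \left(-1 + 3 \frac{2 \left(\left(-1\right) 6 - i \sqrt{3}\right)}{6 + 6}\right) = -3938 - \left(-1 + 3 \frac{2 \left(-6 - i \sqrt{3}\right)}{12}\right) = -3938 - \left(-1 + 3 \cdot 2 \cdot \frac{1}{12} \left(-6 - i \sqrt{3}\right)\right) = -3938 - \left(-1 + 3 \left(-1 - \frac{i \sqrt{3}}{6}\right)\right) = -3938 - \left(-1 - \left(3 + \frac{i \sqrt{3}}{2}\right)\right) = -3938 - \left(-4 - \frac{i \sqrt{3}}{2}\right) = -3938 + \left(4 + \frac{i \sqrt{3}}{2}\right) = -3934 + \frac{i \sqrt{3}}{2}$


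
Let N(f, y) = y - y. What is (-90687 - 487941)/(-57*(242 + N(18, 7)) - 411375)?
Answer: 64292/47241 ≈ 1.3609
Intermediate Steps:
N(f, y) = 0
(-90687 - 487941)/(-57*(242 + N(18, 7)) - 411375) = (-90687 - 487941)/(-57*(242 + 0) - 411375) = -578628/(-57*242 - 411375) = -578628/(-13794 - 411375) = -578628/(-425169) = -578628*(-1/425169) = 64292/47241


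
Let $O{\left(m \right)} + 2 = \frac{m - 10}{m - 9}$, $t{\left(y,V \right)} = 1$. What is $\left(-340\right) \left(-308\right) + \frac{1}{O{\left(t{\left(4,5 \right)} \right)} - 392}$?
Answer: $\frac{329134952}{3143} \approx 1.0472 \cdot 10^{5}$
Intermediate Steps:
$O{\left(m \right)} = -2 + \frac{-10 + m}{-9 + m}$ ($O{\left(m \right)} = -2 + \frac{m - 10}{m - 9} = -2 + \frac{-10 + m}{-9 + m}$)
$\left(-340\right) \left(-308\right) + \frac{1}{O{\left(t{\left(4,5 \right)} \right)} - 392} = \left(-340\right) \left(-308\right) + \frac{1}{\frac{8 - 1}{-9 + 1} - 392} = 104720 + \frac{1}{\frac{8 - 1}{-8} - 392} = 104720 + \frac{1}{\left(- \frac{1}{8}\right) 7 - 392} = 104720 + \frac{1}{- \frac{7}{8} - 392} = 104720 + \frac{1}{- \frac{3143}{8}} = 104720 - \frac{8}{3143} = \frac{329134952}{3143}$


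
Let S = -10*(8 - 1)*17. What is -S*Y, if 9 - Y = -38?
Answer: 55930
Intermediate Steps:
Y = 47 (Y = 9 - 1*(-38) = 9 + 38 = 47)
S = -1190 (S = -10*7*17 = -70*17 = -1190)
-S*Y = -(-1190)*47 = -1*(-55930) = 55930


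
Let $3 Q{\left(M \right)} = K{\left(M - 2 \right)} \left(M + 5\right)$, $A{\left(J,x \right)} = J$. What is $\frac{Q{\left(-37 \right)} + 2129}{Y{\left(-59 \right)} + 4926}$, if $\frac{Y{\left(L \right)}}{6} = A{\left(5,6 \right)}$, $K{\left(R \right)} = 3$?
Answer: $\frac{699}{1652} \approx 0.42312$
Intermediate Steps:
$Y{\left(L \right)} = 30$ ($Y{\left(L \right)} = 6 \cdot 5 = 30$)
$Q{\left(M \right)} = 5 + M$ ($Q{\left(M \right)} = \frac{3 \left(M + 5\right)}{3} = \frac{3 \left(5 + M\right)}{3} = \frac{15 + 3 M}{3} = 5 + M$)
$\frac{Q{\left(-37 \right)} + 2129}{Y{\left(-59 \right)} + 4926} = \frac{\left(5 - 37\right) + 2129}{30 + 4926} = \frac{-32 + 2129}{4956} = 2097 \cdot \frac{1}{4956} = \frac{699}{1652}$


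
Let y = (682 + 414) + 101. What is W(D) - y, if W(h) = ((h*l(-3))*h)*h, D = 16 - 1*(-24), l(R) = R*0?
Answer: -1197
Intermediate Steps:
l(R) = 0
D = 40 (D = 16 + 24 = 40)
W(h) = 0 (W(h) = ((h*0)*h)*h = (0*h)*h = 0*h = 0)
y = 1197 (y = 1096 + 101 = 1197)
W(D) - y = 0 - 1*1197 = 0 - 1197 = -1197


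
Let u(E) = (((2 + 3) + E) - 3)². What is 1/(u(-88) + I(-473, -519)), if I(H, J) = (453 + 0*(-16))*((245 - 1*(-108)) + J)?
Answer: -1/67802 ≈ -1.4749e-5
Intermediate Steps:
I(H, J) = 159909 + 453*J (I(H, J) = (453 + 0)*((245 + 108) + J) = 453*(353 + J) = 159909 + 453*J)
u(E) = (2 + E)² (u(E) = ((5 + E) - 3)² = (2 + E)²)
1/(u(-88) + I(-473, -519)) = 1/((2 - 88)² + (159909 + 453*(-519))) = 1/((-86)² + (159909 - 235107)) = 1/(7396 - 75198) = 1/(-67802) = -1/67802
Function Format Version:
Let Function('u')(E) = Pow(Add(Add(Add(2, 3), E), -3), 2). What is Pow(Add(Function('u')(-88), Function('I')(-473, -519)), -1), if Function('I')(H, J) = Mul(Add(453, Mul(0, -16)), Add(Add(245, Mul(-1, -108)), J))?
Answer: Rational(-1, 67802) ≈ -1.4749e-5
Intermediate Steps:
Function('I')(H, J) = Add(159909, Mul(453, J)) (Function('I')(H, J) = Mul(Add(453, 0), Add(Add(245, 108), J)) = Mul(453, Add(353, J)) = Add(159909, Mul(453, J)))
Function('u')(E) = Pow(Add(2, E), 2) (Function('u')(E) = Pow(Add(Add(5, E), -3), 2) = Pow(Add(2, E), 2))
Pow(Add(Function('u')(-88), Function('I')(-473, -519)), -1) = Pow(Add(Pow(Add(2, -88), 2), Add(159909, Mul(453, -519))), -1) = Pow(Add(Pow(-86, 2), Add(159909, -235107)), -1) = Pow(Add(7396, -75198), -1) = Pow(-67802, -1) = Rational(-1, 67802)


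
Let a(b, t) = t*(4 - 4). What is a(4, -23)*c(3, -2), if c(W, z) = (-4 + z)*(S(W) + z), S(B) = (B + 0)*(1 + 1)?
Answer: 0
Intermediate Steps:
a(b, t) = 0 (a(b, t) = t*0 = 0)
S(B) = 2*B (S(B) = B*2 = 2*B)
c(W, z) = (-4 + z)*(z + 2*W) (c(W, z) = (-4 + z)*(2*W + z) = (-4 + z)*(z + 2*W))
a(4, -23)*c(3, -2) = 0*((-2)² - 8*3 - 4*(-2) + 2*3*(-2)) = 0*(4 - 24 + 8 - 12) = 0*(-24) = 0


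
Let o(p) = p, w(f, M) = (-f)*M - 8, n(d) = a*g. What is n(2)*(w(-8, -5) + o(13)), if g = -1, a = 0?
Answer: 0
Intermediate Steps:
n(d) = 0 (n(d) = 0*(-1) = 0)
w(f, M) = -8 - M*f (w(f, M) = -M*f - 8 = -8 - M*f)
n(2)*(w(-8, -5) + o(13)) = 0*((-8 - 1*(-5)*(-8)) + 13) = 0*((-8 - 40) + 13) = 0*(-48 + 13) = 0*(-35) = 0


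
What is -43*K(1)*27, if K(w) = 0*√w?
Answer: 0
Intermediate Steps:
K(w) = 0
-43*K(1)*27 = -43*0*27 = 0*27 = 0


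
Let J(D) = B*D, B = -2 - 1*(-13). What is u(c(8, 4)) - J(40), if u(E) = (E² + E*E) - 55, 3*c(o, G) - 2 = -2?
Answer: -495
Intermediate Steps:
c(o, G) = 0 (c(o, G) = ⅔ + (⅓)*(-2) = ⅔ - ⅔ = 0)
u(E) = -55 + 2*E² (u(E) = (E² + E²) - 55 = 2*E² - 55 = -55 + 2*E²)
B = 11 (B = -2 + 13 = 11)
J(D) = 11*D
u(c(8, 4)) - J(40) = (-55 + 2*0²) - 11*40 = (-55 + 2*0) - 1*440 = (-55 + 0) - 440 = -55 - 440 = -495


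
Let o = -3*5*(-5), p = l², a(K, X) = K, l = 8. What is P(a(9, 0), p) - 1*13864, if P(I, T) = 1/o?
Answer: -1039799/75 ≈ -13864.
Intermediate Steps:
p = 64 (p = 8² = 64)
o = 75 (o = -15*(-5) = 75)
P(I, T) = 1/75
P(a(9, 0), p) - 1*13864 = 1/75 - 1*13864 = 1/75 - 13864 = -1039799/75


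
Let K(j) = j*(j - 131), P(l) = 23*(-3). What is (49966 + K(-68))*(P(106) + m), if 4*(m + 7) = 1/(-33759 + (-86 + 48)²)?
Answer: -311894587989/64630 ≈ -4.8258e+6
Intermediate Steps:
P(l) = -69
K(j) = j*(-131 + j)
m = -904821/129260 (m = -7 + 1/(4*(-33759 + (-86 + 48)²)) = -7 + 1/(4*(-33759 + (-38)²)) = -7 + 1/(4*(-33759 + 1444)) = -7 + (¼)/(-32315) = -7 + (¼)*(-1/32315) = -7 - 1/129260 = -904821/129260 ≈ -7.0000)
(49966 + K(-68))*(P(106) + m) = (49966 - 68*(-131 - 68))*(-69 - 904821/129260) = (49966 - 68*(-199))*(-9823761/129260) = (49966 + 13532)*(-9823761/129260) = 63498*(-9823761/129260) = -311894587989/64630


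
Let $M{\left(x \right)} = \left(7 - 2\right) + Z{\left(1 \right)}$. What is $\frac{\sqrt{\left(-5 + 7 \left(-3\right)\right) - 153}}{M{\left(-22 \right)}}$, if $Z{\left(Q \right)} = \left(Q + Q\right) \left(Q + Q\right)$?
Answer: $\frac{i \sqrt{179}}{9} \approx 1.4866 i$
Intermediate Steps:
$Z{\left(Q \right)} = 4 Q^{2}$ ($Z{\left(Q \right)} = 2 Q 2 Q = 4 Q^{2}$)
$M{\left(x \right)} = 9$ ($M{\left(x \right)} = \left(7 - 2\right) + 4 \cdot 1^{2} = \left(7 + \left(-5 + 3\right)\right) + 4 \cdot 1 = \left(7 - 2\right) + 4 = 5 + 4 = 9$)
$\frac{\sqrt{\left(-5 + 7 \left(-3\right)\right) - 153}}{M{\left(-22 \right)}} = \frac{\sqrt{\left(-5 + 7 \left(-3\right)\right) - 153}}{9} = \sqrt{\left(-5 - 21\right) - 153} \cdot \frac{1}{9} = \sqrt{-26 - 153} \cdot \frac{1}{9} = \sqrt{-179} \cdot \frac{1}{9} = i \sqrt{179} \cdot \frac{1}{9} = \frac{i \sqrt{179}}{9}$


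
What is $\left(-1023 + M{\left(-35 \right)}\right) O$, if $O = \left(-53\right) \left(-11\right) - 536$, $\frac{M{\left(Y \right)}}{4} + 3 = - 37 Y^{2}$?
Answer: $-8569745$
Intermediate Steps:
$M{\left(Y \right)} = -12 - 148 Y^{2}$ ($M{\left(Y \right)} = -12 + 4 \left(- 37 Y^{2}\right) = -12 - 148 Y^{2}$)
$O = 47$ ($O = 583 - 536 = 47$)
$\left(-1023 + M{\left(-35 \right)}\right) O = \left(-1023 - \left(12 + 148 \left(-35\right)^{2}\right)\right) 47 = \left(-1023 - 181312\right) 47 = \left(-182335\right) 47 = -8569745$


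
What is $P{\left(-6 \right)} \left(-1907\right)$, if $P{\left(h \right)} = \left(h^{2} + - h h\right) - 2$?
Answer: $3814$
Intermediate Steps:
$P{\left(h \right)} = -2$ ($P{\left(h \right)} = \left(h^{2} - h^{2}\right) - 2 = 0 - 2 = -2$)
$P{\left(-6 \right)} \left(-1907\right) = \left(-2\right) \left(-1907\right) = 3814$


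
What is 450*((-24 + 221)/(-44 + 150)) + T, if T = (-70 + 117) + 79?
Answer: 51003/53 ≈ 962.32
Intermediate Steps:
T = 126 (T = 47 + 79 = 126)
450*((-24 + 221)/(-44 + 150)) + T = 450*((-24 + 221)/(-44 + 150)) + 126 = 450*(197/106) + 126 = 44325/53 + 126 = 51003/53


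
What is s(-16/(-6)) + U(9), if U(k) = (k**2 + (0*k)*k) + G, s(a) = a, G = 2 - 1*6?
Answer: 239/3 ≈ 79.667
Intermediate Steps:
G = -4 (G = 2 - 6 = -4)
U(k) = -4 + k**2 (U(k) = (k**2 + (0*k)*k) - 4 = (k**2 + 0*k) - 4 = (k**2 + 0) - 4 = k**2 - 4 = -4 + k**2)
s(-16/(-6)) + U(9) = -16/(-6) + (-4 + 9**2) = -16*(-1/6) + (-4 + 81) = 8/3 + 77 = 239/3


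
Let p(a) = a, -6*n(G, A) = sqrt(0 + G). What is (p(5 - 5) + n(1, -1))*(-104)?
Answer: 52/3 ≈ 17.333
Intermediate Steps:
n(G, A) = -sqrt(G)/6 (n(G, A) = -sqrt(0 + G)/6 = -sqrt(G)/6)
(p(5 - 5) + n(1, -1))*(-104) = ((5 - 5) - sqrt(1)/6)*(-104) = (0 - 1/6*1)*(-104) = (0 - 1/6)*(-104) = -1/6*(-104) = 52/3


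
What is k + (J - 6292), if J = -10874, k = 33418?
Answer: 16252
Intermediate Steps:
k + (J - 6292) = 33418 + (-10874 - 6292) = 33418 - 17166 = 16252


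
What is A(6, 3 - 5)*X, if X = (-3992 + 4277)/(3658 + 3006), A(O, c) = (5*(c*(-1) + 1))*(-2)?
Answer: -4275/3332 ≈ -1.2830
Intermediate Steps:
A(O, c) = -10 + 10*c (A(O, c) = (5*(-c + 1))*(-2) = (5*(1 - c))*(-2) = (5 - 5*c)*(-2) = -10 + 10*c)
X = 285/6664 ≈ 0.042767
A(6, 3 - 5)*X = (-10 + 10*(3 - 5))*(285/6664) = (-10 + 10*(-2))*(285/6664) = (-10 - 20)*(285/6664) = -30*285/6664 = -4275/3332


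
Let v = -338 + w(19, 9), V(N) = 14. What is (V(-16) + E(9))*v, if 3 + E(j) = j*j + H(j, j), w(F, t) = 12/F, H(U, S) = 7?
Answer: -634590/19 ≈ -33400.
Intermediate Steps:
v = -6410/19 (v = -338 + 12/19 = -6410/19 ≈ -337.37)
E(j) = 4 + j**2 (E(j) = -3 + (j*j + 7) = -3 + (j**2 + 7) = -3 + (7 + j**2) = 4 + j**2)
(V(-16) + E(9))*v = (14 + (4 + 9**2))*(-6410/19) = (14 + (4 + 81))*(-6410/19) = (14 + 85)*(-6410/19) = 99*(-6410/19) = -634590/19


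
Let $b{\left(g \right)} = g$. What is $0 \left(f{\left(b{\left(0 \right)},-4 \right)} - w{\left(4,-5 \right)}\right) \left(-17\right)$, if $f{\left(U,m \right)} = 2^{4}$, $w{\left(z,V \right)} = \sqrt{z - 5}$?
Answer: $0$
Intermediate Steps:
$w{\left(z,V \right)} = \sqrt{-5 + z}$
$f{\left(U,m \right)} = 16$
$0 \left(f{\left(b{\left(0 \right)},-4 \right)} - w{\left(4,-5 \right)}\right) \left(-17\right) = 0 \left(16 - \sqrt{-5 + 4}\right) \left(-17\right) = 0 \left(16 - \sqrt{-1}\right) \left(-17\right) = 0 \left(16 - i\right) \left(-17\right) = 0 \left(-17\right) = 0$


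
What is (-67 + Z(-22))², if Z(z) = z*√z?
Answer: -6159 + 2948*I*√22 ≈ -6159.0 + 13827.0*I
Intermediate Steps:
Z(z) = z^(3/2)
(-67 + Z(-22))² = (-67 + (-22)^(3/2))² = (-67 - 22*I*√22)²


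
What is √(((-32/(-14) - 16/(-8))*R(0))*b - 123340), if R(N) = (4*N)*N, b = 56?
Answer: 2*I*√30835 ≈ 351.2*I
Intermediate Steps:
R(N) = 4*N²
√(((-32/(-14) - 16/(-8))*R(0))*b - 123340) = √(((-32/(-14) - 16/(-8))*(4*0²))*56 - 123340) = √(((-32*(-1/14) - 16*(-⅛))*(4*0))*56 - 123340) = √(((16/7 + 2)*0)*56 - 123340) = √(((30/7)*0)*56 - 123340) = √(0*56 - 123340) = √(0 - 123340) = √(-123340) = 2*I*√30835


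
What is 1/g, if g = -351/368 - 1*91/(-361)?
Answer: -132848/93223 ≈ -1.4251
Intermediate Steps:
g = -93223/132848 (g = -351*1/368 - 91*(-1/361) = -351/368 + 91/361 = -93223/132848 ≈ -0.70173)
1/g = 1/(-93223/132848) = -132848/93223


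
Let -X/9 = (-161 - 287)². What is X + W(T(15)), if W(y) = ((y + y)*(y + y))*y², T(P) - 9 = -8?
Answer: -1806332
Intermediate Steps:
T(P) = 1 (T(P) = 9 - 8 = 1)
W(y) = 4*y⁴ (W(y) = ((2*y)*(2*y))*y² = (4*y²)*y² = 4*y⁴)
X = -1806336 (X = -9*(-161 - 287)² = -9*(-448)² = -9*200704 = -1806336)
X + W(T(15)) = -1806336 + 4*1⁴ = -1806336 + 4*1 = -1806336 + 4 = -1806332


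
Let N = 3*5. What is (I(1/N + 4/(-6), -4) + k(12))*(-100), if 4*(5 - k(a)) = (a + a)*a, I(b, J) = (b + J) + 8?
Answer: 6360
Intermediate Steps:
N = 15
I(b, J) = 8 + J + b (I(b, J) = (J + b) + 8 = 8 + J + b)
k(a) = 5 - a²/2 (k(a) = 5 - (a + a)*a/4 = 5 - 2*a*a/4 = 5 - a²/2)
(I(1/N + 4/(-6), -4) + k(12))*(-100) = ((8 - 4 + (1/15 + 4/(-6))) + (5 - ½*12²))*(-100) = ((8 - 4 + (1*(1/15) + 4*(-⅙))) + (5 - ½*144))*(-100) = ((8 - 4 + (1/15 - ⅔)) + (5 - 72))*(-100) = ((8 - 4 - ⅗) - 67)*(-100) = (17/5 - 67)*(-100) = -318/5*(-100) = 6360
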